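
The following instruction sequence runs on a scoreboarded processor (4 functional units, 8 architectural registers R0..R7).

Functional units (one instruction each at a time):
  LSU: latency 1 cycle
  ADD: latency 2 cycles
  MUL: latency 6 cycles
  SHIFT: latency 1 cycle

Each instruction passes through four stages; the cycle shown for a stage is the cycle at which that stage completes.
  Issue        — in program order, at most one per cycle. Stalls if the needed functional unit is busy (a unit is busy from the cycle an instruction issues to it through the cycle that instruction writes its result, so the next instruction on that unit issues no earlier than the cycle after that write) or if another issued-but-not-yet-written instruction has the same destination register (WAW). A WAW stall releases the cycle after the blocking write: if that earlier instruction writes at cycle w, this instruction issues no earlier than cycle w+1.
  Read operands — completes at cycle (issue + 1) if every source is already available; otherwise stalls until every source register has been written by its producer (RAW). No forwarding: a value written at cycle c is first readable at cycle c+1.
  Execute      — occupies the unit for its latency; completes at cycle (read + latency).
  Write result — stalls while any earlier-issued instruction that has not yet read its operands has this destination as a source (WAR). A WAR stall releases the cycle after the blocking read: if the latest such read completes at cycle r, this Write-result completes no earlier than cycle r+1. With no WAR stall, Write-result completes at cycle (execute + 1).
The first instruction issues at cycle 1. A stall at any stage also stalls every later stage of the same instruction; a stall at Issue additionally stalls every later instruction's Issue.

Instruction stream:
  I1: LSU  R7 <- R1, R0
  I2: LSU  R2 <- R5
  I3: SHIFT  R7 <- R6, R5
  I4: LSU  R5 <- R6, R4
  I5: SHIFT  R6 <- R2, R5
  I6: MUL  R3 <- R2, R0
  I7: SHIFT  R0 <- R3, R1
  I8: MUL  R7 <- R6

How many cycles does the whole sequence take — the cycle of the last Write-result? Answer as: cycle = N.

c1: I1→LSU
c2: I1 RO
c3: I1 EX
c4: I1 WR R7
c5: I2→LSU
c6: I2 RO · I3→SHIFT
c7: I2 EX · I3 RO
c8: I2 WR R2 · I3 EX
c9: I3 WR R7 · I4→LSU
c10: I4 RO · I5→SHIFT
c11: I4 EX · I6→MUL
c12: I4 WR R5 · I6 RO
c13: I5 RO
c14: I5 EX
c15: I5 WR R6
c16: I7→SHIFT
c18: I6 EX
c19: I6 WR R3
c20: I7 RO · I8→MUL
c21: I7 EX · I8 RO
c22: I7 WR R0
c27: I8 EX
c28: I8 WR R7

cycle = 28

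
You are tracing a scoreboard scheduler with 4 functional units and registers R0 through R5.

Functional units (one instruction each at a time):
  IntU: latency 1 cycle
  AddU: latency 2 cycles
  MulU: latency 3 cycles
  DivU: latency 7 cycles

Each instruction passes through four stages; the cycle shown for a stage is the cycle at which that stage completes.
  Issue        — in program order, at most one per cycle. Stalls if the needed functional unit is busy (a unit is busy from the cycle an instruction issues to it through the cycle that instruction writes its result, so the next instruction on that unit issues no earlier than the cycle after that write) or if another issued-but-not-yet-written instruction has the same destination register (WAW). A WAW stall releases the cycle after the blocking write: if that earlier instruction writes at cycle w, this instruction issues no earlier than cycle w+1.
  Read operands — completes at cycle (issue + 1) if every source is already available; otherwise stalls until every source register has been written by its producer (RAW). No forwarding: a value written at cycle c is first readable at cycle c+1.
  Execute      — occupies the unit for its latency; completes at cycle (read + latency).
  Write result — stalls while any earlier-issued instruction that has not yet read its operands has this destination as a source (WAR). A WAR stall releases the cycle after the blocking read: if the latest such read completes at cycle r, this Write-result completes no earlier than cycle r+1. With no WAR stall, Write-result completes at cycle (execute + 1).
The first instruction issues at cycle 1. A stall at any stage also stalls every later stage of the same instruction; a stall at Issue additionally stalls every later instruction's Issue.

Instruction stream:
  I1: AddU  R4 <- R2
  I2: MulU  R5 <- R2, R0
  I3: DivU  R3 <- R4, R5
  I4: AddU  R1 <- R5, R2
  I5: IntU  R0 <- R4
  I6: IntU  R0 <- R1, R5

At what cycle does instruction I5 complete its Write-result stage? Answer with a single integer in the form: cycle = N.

cycle 1: I1 issues→AddU
cycle 2: I1 reads · I2 issues→MulU
cycle 3: I2 reads · I3 issues→DivU
cycle 4: I1 exec-done
cycle 5: I1 writes R4
cycle 6: I2 exec-done · I4 issues→AddU
cycle 7: I2 writes R5 · I5 issues→IntU
cycle 8: I3 reads · I4 reads · I5 reads
cycle 9: I5 exec-done
cycle 10: I4 exec-done · I5 writes R0
cycle 11: I4 writes R1 · I6 issues→IntU
cycle 12: I6 reads
cycle 13: I6 exec-done
cycle 14: I6 writes R0
cycle 15: I3 exec-done
cycle 16: I3 writes R3

cycle = 10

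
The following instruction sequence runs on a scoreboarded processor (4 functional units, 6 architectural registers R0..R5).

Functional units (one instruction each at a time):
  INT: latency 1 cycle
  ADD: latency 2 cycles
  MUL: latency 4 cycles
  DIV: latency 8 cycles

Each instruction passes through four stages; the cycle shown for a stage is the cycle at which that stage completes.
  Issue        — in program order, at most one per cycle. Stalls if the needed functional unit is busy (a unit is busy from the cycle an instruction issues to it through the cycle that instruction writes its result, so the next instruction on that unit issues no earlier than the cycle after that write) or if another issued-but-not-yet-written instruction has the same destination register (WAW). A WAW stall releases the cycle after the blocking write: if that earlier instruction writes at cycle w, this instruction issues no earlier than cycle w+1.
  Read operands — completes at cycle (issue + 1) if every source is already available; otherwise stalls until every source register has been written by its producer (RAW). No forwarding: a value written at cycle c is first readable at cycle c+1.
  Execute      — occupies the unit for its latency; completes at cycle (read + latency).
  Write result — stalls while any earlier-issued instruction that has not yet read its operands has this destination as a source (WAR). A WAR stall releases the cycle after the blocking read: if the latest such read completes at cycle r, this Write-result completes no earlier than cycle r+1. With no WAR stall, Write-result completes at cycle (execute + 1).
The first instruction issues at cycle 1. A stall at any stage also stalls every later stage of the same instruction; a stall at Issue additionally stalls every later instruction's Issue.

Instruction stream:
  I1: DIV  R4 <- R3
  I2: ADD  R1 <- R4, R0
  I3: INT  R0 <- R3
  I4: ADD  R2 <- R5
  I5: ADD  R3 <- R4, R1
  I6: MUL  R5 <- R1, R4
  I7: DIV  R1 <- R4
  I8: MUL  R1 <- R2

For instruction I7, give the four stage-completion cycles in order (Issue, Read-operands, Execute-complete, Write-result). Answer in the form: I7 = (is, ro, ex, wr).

I1: IS=1 RO=2 EX=10 WR=11
I2: IS=2 RO=12 EX=14 WR=15  [RAW R4: wait I1 write@11]
I3: IS=3 RO=4 EX=5 WR=13  [WAR R0: wait I2 read@12]
I4: IS=16 RO=17 EX=19 WR=20  [struct: ADD busy until I2 writes@15]
I5: IS=21 RO=22 EX=24 WR=25  [struct: ADD busy until I4 writes@20]
I6: IS=22 RO=23 EX=27 WR=28
I7: IS=23 RO=24 EX=32 WR=33
I8: IS=34 RO=35 EX=39 WR=40  [WAW R1: wait I7 write@33]

I7 = (23, 24, 32, 33)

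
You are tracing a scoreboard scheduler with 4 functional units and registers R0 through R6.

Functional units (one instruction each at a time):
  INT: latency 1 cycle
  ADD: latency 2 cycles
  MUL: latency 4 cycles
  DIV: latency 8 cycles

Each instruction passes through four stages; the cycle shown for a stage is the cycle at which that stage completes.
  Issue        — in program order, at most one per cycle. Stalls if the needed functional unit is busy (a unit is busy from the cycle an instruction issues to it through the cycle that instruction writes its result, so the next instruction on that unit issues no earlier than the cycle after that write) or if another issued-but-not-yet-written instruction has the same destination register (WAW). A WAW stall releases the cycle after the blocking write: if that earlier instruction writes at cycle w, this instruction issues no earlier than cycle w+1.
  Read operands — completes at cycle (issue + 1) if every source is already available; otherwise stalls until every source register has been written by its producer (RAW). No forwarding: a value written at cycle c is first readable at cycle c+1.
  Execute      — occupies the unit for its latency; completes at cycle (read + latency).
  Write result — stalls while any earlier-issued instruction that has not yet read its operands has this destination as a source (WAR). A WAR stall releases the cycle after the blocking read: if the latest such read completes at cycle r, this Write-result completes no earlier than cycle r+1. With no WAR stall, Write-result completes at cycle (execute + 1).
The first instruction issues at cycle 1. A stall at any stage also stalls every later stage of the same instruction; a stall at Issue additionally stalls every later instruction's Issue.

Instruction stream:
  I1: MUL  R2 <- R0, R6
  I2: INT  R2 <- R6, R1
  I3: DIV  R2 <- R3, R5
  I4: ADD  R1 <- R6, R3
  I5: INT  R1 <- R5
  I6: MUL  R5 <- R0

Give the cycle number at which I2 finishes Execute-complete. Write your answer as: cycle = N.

[1] I1 issues→MUL
[2] I1 reads
[6] I1 exec-done
[7] I1 writes R2
[8] I2 issues→INT
[9] I2 reads
[10] I2 exec-done
[11] I2 writes R2
[12] I3 issues→DIV
[13] I3 reads · I4 issues→ADD
[14] I4 reads
[16] I4 exec-done
[17] I4 writes R1
[18] I5 issues→INT
[19] I5 reads · I6 issues→MUL
[20] I5 exec-done · I6 reads
[21] I3 exec-done · I5 writes R1
[22] I3 writes R2
[24] I6 exec-done
[25] I6 writes R5

cycle = 10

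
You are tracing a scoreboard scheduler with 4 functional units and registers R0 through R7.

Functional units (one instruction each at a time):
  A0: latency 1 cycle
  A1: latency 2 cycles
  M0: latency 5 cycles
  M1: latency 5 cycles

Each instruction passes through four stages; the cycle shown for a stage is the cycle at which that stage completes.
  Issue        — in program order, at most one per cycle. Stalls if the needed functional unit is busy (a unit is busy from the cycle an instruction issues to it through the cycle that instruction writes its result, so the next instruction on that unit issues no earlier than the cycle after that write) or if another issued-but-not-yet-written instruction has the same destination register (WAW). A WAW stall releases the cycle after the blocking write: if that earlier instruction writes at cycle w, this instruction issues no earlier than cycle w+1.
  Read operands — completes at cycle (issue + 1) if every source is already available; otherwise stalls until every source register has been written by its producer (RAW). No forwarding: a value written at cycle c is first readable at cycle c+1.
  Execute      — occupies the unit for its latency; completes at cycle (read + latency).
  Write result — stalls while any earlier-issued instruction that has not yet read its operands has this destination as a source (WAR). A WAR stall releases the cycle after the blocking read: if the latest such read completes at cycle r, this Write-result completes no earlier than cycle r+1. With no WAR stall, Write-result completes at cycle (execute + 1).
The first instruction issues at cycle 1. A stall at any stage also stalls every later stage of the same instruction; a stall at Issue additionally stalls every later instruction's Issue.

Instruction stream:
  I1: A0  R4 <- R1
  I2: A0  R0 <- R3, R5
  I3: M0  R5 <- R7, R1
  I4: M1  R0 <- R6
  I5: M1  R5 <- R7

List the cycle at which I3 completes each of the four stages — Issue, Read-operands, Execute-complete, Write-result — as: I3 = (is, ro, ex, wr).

t=1  I1 issues→A0
t=2  I1 reads
t=3  I1 exec-done
t=4  I1 writes R4
t=5  I2 issues→A0
t=6  I2 reads, I3 issues→M0
t=7  I2 exec-done, I3 reads
t=8  I2 writes R0
t=9  I4 issues→M1
t=10  I4 reads
t=12  I3 exec-done
t=13  I3 writes R5
t=15  I4 exec-done
t=16  I4 writes R0
t=17  I5 issues→M1
t=18  I5 reads
t=23  I5 exec-done
t=24  I5 writes R5

I3 = (6, 7, 12, 13)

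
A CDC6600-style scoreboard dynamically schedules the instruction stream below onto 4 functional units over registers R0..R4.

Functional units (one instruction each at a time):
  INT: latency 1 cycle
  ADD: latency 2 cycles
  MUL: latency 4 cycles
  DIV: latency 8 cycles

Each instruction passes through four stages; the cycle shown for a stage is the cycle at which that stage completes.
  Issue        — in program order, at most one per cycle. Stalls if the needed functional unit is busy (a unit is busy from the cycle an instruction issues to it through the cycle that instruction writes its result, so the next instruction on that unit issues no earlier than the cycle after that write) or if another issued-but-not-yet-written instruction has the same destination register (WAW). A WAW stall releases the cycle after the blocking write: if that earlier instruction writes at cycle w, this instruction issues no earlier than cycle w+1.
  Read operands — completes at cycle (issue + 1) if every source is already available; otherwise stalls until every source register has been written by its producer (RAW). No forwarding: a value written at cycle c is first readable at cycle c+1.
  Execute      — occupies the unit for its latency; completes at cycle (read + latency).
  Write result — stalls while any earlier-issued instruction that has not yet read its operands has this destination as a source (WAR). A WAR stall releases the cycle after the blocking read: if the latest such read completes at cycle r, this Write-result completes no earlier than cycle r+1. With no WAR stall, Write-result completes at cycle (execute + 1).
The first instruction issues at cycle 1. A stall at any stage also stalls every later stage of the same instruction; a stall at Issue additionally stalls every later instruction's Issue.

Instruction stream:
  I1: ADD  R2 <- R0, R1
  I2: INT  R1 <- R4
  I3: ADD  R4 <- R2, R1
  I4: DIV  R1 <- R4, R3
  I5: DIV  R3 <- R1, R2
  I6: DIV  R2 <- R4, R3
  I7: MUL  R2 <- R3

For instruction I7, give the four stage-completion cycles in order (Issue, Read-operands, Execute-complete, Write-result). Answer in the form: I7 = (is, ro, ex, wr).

I7 = (43, 44, 48, 49)

[1] I1→ADD
[2] I1 RO · I2→INT
[3] I2 RO
[4] I1 EX · I2 EX
[5] I1 WR R2 · I2 WR R1
[6] I3→ADD
[7] I3 RO · I4→DIV
[9] I3 EX
[10] I3 WR R4
[11] I4 RO
[19] I4 EX
[20] I4 WR R1
[21] I5→DIV
[22] I5 RO
[30] I5 EX
[31] I5 WR R3
[32] I6→DIV
[33] I6 RO
[41] I6 EX
[42] I6 WR R2
[43] I7→MUL
[44] I7 RO
[48] I7 EX
[49] I7 WR R2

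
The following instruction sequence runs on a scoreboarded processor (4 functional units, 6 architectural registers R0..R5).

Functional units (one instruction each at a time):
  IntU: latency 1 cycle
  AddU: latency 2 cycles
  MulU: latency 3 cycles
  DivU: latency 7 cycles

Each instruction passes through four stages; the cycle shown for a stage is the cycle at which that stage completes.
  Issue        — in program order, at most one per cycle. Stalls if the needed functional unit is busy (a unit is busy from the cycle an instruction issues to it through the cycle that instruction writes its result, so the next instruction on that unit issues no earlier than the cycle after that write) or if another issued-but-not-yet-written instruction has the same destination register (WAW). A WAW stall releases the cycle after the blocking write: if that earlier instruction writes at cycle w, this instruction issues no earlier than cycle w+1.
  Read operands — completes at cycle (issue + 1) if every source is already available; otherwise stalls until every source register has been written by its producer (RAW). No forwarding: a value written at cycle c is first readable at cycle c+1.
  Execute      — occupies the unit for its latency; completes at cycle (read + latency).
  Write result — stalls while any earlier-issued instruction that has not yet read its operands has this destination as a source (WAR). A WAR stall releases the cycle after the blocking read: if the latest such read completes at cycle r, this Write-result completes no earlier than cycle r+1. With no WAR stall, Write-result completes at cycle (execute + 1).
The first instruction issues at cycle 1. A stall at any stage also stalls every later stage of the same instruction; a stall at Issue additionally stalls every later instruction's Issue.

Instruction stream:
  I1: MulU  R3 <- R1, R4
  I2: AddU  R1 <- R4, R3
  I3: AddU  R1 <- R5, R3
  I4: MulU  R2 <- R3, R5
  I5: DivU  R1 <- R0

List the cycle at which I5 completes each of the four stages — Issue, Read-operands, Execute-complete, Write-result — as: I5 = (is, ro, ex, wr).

I5 = (16, 17, 24, 25)

[1] I1 issues→MulU
[2] I1 reads, I2 issues→AddU
[5] I1 exec-done
[6] I1 writes R3
[7] I2 reads
[9] I2 exec-done
[10] I2 writes R1
[11] I3 issues→AddU
[12] I3 reads, I4 issues→MulU
[13] I4 reads
[14] I3 exec-done
[15] I3 writes R1
[16] I4 exec-done, I5 issues→DivU
[17] I4 writes R2, I5 reads
[24] I5 exec-done
[25] I5 writes R1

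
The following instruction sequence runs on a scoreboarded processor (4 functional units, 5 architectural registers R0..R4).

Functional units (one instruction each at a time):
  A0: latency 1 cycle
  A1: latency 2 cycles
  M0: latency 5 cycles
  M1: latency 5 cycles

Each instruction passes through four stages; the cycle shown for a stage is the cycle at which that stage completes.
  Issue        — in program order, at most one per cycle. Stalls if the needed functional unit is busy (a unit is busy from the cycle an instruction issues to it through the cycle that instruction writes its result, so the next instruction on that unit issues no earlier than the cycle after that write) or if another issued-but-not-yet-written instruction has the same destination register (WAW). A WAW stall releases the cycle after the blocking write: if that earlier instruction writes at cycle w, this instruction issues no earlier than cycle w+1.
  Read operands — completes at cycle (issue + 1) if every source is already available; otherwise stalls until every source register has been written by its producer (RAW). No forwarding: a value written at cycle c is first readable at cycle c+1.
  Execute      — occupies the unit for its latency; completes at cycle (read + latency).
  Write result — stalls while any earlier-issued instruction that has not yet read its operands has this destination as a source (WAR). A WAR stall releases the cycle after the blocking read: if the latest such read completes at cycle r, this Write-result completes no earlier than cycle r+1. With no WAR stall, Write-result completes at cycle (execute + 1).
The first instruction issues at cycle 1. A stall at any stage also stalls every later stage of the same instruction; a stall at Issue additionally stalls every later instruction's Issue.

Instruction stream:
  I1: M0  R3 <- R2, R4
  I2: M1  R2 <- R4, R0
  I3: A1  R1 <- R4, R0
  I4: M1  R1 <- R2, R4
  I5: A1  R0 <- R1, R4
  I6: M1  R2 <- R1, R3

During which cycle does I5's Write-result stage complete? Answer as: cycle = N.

cycle = 21

cycle 1: I1 issues→M0
cycle 2: I1 reads | I2 issues→M1
cycle 3: I2 reads | I3 issues→A1
cycle 4: I3 reads
cycle 6: I3 exec-done
cycle 7: I1 exec-done | I3 writes R1
cycle 8: I1 writes R3 | I2 exec-done
cycle 9: I2 writes R2
cycle 10: I4 issues→M1
cycle 11: I4 reads | I5 issues→A1
cycle 16: I4 exec-done
cycle 17: I4 writes R1
cycle 18: I5 reads | I6 issues→M1
cycle 19: I6 reads
cycle 20: I5 exec-done
cycle 21: I5 writes R0
cycle 24: I6 exec-done
cycle 25: I6 writes R2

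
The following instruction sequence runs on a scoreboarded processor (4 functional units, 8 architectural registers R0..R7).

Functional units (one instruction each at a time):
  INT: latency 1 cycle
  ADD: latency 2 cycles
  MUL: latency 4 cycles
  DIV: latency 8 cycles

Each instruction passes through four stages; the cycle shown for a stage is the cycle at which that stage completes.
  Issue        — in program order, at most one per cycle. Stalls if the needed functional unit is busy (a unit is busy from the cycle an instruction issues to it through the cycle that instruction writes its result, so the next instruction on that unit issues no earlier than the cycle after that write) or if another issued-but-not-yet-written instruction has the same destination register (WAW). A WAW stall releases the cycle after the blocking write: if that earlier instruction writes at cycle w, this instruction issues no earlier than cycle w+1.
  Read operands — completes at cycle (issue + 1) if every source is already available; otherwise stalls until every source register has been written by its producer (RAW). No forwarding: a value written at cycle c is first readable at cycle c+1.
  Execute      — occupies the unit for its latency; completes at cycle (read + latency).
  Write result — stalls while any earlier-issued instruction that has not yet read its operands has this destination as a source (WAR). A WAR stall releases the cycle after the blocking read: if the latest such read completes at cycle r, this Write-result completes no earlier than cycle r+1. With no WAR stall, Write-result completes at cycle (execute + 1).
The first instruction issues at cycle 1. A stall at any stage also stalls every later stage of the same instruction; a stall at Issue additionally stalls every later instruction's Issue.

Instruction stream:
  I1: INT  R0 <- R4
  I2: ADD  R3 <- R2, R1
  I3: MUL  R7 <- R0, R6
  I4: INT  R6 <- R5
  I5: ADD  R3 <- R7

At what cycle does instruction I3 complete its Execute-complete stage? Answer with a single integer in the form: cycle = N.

cycle = 9

t=1  I1 dispatched to INT
t=2  I1 operands ready | I2 dispatched to ADD
t=3  I1 complete | I2 operands ready | I3 dispatched to MUL
t=4  R0←I1
t=5  I2 complete | I3 operands ready | I4 dispatched to INT
t=6  R3←I2 | I4 operands ready
t=7  I4 complete | I5 dispatched to ADD
t=8  R6←I4
t=9  I3 complete
t=10  R7←I3
t=11  I5 operands ready
t=13  I5 complete
t=14  R3←I5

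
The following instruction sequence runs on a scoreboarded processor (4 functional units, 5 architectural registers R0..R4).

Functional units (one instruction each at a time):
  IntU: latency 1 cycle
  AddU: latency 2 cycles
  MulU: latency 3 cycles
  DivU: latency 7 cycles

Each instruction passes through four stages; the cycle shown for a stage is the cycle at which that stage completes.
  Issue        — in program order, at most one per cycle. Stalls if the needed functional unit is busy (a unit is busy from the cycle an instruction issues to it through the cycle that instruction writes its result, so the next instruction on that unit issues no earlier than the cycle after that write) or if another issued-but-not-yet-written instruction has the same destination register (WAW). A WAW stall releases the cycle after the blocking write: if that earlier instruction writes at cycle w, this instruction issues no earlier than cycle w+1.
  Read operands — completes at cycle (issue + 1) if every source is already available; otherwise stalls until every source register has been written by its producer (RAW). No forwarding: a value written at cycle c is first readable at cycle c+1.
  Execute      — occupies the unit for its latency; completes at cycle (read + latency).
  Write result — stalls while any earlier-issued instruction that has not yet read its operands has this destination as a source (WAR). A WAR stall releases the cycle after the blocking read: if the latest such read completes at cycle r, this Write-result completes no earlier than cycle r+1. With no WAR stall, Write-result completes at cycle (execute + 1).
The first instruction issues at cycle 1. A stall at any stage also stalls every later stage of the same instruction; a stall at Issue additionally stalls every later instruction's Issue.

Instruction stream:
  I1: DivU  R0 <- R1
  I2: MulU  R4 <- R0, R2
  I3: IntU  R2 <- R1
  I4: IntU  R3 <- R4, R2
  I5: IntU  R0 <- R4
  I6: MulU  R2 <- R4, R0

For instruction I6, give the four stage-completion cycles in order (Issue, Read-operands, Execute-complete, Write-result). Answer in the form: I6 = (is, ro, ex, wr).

[I1] 1/2/9/10
[I2] 2/11/14/15  (RAW R0: wait I1 write@10)
[I3] 3/4/5/12  (WAR R2: wait I2 read@11)
[I4] 13/16/17/18  (struct: IntU busy until I3 writes@12; RAW R4: wait I2 write@15)
[I5] 19/20/21/22  (struct: IntU busy until I4 writes@18)
[I6] 20/23/26/27  (RAW R0: wait I5 write@22)

I6 = (20, 23, 26, 27)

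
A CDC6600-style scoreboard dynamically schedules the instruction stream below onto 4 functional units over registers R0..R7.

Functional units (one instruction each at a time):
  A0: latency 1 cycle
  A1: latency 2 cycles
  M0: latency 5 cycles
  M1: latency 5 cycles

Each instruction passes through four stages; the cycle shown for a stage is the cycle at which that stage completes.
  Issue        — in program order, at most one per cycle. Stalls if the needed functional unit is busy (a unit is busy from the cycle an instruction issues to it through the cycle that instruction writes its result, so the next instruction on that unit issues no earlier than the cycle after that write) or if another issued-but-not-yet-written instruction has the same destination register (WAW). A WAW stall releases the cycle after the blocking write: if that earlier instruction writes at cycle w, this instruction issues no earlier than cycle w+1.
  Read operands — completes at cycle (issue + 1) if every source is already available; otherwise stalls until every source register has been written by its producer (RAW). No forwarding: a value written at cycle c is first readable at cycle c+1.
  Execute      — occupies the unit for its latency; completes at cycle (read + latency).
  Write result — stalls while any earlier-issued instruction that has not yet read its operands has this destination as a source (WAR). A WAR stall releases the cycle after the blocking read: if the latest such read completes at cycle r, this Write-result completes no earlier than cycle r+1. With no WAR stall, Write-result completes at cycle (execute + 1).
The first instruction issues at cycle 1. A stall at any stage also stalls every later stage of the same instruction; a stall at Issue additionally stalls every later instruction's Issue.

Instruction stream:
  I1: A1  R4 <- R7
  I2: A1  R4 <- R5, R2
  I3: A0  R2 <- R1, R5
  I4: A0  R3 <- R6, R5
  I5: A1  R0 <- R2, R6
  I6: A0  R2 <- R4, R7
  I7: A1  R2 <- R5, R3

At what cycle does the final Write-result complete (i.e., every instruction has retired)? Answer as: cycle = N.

cycle = 23

cycle 1: I1 dispatched to A1
cycle 2: I1 operands ready
cycle 4: I1 complete
cycle 5: R4←I1
cycle 6: I2 dispatched to A1
cycle 7: I2 operands ready; I3 dispatched to A0
cycle 8: I3 operands ready
cycle 9: I2 complete; I3 complete
cycle 10: R4←I2; R2←I3
cycle 11: I4 dispatched to A0
cycle 12: I4 operands ready; I5 dispatched to A1
cycle 13: I4 complete; I5 operands ready
cycle 14: R3←I4
cycle 15: I5 complete; I6 dispatched to A0
cycle 16: R0←I5; I6 operands ready
cycle 17: I6 complete
cycle 18: R2←I6
cycle 19: I7 dispatched to A1
cycle 20: I7 operands ready
cycle 22: I7 complete
cycle 23: R2←I7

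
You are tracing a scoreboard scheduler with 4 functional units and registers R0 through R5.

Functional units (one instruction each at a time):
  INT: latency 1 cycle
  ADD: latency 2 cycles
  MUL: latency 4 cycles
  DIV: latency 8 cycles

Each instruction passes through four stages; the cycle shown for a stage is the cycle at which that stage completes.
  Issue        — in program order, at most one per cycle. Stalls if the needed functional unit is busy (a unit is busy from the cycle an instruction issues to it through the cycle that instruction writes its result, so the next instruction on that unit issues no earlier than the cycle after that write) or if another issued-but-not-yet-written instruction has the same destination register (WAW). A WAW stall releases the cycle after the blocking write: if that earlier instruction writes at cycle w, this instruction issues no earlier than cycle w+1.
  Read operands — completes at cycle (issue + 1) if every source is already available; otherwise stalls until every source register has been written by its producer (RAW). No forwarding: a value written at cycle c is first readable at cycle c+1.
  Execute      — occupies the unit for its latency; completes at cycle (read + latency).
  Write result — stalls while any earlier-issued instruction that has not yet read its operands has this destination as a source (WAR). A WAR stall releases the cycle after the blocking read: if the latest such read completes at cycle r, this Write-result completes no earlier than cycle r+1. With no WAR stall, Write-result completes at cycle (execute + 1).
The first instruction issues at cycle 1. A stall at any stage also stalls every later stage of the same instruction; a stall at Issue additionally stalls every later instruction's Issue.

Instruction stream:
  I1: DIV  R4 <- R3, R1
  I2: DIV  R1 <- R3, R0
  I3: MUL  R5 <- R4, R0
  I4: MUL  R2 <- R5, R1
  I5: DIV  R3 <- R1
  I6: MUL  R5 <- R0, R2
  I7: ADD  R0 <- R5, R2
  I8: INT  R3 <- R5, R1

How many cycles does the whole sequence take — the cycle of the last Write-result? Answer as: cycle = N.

cycle = 39

t=1  I1 issues→DIV
t=2  I1 reads
t=10  I1 exec-done
t=11  I1 writes R4
t=12  I2 issues→DIV
t=13  I2 reads; I3 issues→MUL
t=14  I3 reads
t=18  I3 exec-done
t=19  I3 writes R5
t=20  I4 issues→MUL
t=21  I2 exec-done
t=22  I2 writes R1
t=23  I4 reads; I5 issues→DIV
t=24  I5 reads
t=27  I4 exec-done
t=28  I4 writes R2
t=29  I6 issues→MUL
t=30  I6 reads; I7 issues→ADD
t=32  I5 exec-done
t=33  I5 writes R3
t=34  I6 exec-done; I8 issues→INT
t=35  I6 writes R5
t=36  I7 reads; I8 reads
t=37  I8 exec-done
t=38  I7 exec-done; I8 writes R3
t=39  I7 writes R0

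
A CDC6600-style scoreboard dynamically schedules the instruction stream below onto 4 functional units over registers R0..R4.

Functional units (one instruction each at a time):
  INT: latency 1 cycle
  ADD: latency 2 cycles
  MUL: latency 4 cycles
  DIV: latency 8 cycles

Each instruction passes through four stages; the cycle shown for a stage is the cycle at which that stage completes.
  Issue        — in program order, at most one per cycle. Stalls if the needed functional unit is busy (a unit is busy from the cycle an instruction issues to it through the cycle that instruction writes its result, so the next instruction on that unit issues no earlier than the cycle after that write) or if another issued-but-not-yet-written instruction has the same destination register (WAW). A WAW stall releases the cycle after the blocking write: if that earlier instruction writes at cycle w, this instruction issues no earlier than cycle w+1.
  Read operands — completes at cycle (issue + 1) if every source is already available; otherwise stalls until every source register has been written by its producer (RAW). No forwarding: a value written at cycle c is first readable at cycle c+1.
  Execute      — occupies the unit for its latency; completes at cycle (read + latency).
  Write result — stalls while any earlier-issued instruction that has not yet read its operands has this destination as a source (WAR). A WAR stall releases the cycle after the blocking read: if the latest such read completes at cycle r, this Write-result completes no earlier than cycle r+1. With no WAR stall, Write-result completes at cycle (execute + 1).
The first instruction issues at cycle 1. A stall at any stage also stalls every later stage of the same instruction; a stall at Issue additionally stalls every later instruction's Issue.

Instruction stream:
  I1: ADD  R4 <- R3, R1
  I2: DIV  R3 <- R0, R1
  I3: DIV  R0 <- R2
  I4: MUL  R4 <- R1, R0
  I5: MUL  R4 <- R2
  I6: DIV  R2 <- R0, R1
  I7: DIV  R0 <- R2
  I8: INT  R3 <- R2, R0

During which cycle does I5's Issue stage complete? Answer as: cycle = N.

[1] I1→ADD
[2] I1 RO; I2→DIV
[3] I2 RO
[4] I1 EX
[5] I1 WR R4
[11] I2 EX
[12] I2 WR R3
[13] I3→DIV
[14] I3 RO; I4→MUL
[22] I3 EX
[23] I3 WR R0
[24] I4 RO
[28] I4 EX
[29] I4 WR R4
[30] I5→MUL
[31] I5 RO; I6→DIV
[32] I6 RO
[35] I5 EX
[36] I5 WR R4
[40] I6 EX
[41] I6 WR R2
[42] I7→DIV
[43] I7 RO; I8→INT
[51] I7 EX
[52] I7 WR R0
[53] I8 RO
[54] I8 EX
[55] I8 WR R3

cycle = 30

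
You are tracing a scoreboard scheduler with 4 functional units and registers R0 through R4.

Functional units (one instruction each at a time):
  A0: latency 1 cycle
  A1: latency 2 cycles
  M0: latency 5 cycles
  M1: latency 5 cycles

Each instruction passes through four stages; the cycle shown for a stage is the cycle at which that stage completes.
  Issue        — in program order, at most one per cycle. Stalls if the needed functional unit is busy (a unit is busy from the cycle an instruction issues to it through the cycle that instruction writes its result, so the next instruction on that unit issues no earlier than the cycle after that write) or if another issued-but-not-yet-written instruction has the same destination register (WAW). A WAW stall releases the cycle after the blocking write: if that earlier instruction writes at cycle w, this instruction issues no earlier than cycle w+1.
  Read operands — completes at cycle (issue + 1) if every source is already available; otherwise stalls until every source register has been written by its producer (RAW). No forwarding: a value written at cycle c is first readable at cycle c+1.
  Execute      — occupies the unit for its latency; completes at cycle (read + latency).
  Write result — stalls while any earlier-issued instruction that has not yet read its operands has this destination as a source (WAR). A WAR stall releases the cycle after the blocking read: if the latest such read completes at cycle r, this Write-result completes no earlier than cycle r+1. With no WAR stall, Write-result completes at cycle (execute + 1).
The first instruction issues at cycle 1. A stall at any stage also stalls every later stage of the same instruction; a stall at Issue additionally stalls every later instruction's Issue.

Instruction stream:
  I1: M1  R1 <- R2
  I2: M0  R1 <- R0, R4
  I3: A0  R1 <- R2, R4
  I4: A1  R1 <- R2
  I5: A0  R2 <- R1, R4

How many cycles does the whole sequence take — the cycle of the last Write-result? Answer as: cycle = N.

cycle = 28

1) issue 1, read 2, done 7, write 8
2) issue 9, read 10, done 15, write 16  <WAW R1: wait I1 write@8>
3) issue 17, read 18, done 19, write 20  <WAW R1: wait I2 write@16>
4) issue 21, read 22, done 24, write 25  <WAW R1: wait I3 write@20>
5) issue 22, read 26, done 27, write 28  <RAW R1: wait I4 write@25>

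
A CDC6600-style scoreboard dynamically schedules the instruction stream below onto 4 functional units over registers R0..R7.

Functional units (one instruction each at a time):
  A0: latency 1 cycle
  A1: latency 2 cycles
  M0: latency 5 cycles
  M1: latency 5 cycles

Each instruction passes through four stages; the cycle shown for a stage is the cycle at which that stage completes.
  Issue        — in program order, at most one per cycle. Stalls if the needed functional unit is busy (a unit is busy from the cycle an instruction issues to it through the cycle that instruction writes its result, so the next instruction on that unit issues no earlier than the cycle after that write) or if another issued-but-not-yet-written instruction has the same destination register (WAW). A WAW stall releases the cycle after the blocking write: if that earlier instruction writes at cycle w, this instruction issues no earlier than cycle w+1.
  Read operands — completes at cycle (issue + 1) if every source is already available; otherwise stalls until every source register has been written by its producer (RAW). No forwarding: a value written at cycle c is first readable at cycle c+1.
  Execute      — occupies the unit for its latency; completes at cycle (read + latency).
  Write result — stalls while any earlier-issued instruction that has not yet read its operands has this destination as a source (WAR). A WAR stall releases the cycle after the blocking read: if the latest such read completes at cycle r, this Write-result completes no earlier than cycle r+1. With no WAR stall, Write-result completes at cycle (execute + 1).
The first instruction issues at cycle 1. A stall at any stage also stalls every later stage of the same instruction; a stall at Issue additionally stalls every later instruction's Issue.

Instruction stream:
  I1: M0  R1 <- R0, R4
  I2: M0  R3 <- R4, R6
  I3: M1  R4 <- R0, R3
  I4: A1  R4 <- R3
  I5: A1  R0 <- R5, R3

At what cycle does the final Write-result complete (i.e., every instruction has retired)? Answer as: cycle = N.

[I1] 1/2/7/8
[I2] 9/10/15/16  (struct: M0 busy until I1 writes@8)
[I3] 10/17/22/23  (RAW R3: wait I2 write@16)
[I4] 24/25/27/28  (WAW R4: wait I3 write@23)
[I5] 29/30/32/33  (struct: A1 busy until I4 writes@28)

cycle = 33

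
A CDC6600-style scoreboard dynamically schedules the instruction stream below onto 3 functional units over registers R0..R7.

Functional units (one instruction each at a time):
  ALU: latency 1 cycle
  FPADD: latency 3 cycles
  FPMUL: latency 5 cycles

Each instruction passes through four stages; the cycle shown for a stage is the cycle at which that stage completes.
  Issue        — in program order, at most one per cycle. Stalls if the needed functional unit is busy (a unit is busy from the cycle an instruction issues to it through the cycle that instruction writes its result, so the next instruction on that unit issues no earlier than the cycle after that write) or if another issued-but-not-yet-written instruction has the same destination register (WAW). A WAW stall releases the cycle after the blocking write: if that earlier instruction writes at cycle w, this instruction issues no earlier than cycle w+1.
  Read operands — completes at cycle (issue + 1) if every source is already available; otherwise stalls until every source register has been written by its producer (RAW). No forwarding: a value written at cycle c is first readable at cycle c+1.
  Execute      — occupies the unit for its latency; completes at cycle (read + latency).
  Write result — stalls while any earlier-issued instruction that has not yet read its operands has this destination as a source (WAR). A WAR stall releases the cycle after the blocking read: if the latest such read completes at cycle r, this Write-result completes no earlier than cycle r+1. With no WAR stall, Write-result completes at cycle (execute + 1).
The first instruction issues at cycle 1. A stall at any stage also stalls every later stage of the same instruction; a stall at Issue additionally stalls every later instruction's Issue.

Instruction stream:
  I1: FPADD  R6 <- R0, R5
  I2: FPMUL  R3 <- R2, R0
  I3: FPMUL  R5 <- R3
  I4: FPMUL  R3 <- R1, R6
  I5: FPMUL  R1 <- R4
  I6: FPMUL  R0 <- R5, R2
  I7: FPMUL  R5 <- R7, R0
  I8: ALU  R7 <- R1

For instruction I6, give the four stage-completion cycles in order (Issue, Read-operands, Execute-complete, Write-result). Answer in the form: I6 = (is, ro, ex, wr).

I6 = (34, 35, 40, 41)

[1] I1 dispatched to FPADD
[2] I1 operands ready | I2 dispatched to FPMUL
[3] I2 operands ready
[5] I1 complete
[6] R6←I1
[8] I2 complete
[9] R3←I2
[10] I3 dispatched to FPMUL
[11] I3 operands ready
[16] I3 complete
[17] R5←I3
[18] I4 dispatched to FPMUL
[19] I4 operands ready
[24] I4 complete
[25] R3←I4
[26] I5 dispatched to FPMUL
[27] I5 operands ready
[32] I5 complete
[33] R1←I5
[34] I6 dispatched to FPMUL
[35] I6 operands ready
[40] I6 complete
[41] R0←I6
[42] I7 dispatched to FPMUL
[43] I7 operands ready | I8 dispatched to ALU
[44] I8 operands ready
[45] I8 complete
[46] R7←I8
[48] I7 complete
[49] R5←I7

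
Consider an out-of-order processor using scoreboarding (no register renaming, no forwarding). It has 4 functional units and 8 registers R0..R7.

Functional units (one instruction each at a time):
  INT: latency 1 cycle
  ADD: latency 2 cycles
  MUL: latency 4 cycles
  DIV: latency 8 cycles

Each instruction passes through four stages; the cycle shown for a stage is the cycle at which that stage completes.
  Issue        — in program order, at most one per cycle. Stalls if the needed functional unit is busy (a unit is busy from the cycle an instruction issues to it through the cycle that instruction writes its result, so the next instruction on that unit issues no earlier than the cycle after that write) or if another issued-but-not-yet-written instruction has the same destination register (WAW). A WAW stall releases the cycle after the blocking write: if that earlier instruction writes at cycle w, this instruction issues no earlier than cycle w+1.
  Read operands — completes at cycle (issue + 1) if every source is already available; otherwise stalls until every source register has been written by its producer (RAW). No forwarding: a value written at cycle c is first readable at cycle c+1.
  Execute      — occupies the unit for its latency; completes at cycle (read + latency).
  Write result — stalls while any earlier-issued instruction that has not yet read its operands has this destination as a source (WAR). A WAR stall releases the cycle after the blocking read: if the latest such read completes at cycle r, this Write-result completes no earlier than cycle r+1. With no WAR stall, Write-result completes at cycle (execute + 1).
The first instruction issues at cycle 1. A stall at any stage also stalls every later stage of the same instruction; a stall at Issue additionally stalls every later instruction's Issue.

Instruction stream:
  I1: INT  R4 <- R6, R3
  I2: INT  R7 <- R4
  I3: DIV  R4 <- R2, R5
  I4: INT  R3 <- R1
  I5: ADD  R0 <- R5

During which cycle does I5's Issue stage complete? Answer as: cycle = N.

  I1 | 1 | 2 | 3 | 4
  I2 | 5 | 6 | 7 | 8   struct: INT busy until I1 writes@4
  I3 | 6 | 7 | 15 | 16
  I4 | 9 | 10 | 11 | 12   struct: INT busy until I2 writes@8
  I5 | 10 | 11 | 13 | 14

cycle = 10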